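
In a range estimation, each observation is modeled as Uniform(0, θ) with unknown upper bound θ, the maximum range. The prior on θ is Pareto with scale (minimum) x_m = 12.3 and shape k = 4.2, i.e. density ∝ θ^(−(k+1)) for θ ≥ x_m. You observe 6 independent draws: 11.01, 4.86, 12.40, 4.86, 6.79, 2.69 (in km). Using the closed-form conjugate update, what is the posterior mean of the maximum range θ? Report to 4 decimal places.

13.7478

A Pareto(scale x_m, shape k) prior on the upper bound θ of Uniform(0, θ) is conjugate: posterior is Pareto(max(x_m, max xᵢ), k + n).
Sample maximum = 12.40; prior scale x_m = 12.3 → posterior scale = max = 12.40.
Posterior shape = 4.2 + 6 = 10.2.
E[θ|data] = k·x_m/(k−1) = 10.2·12.40/9.2 = 13.7478.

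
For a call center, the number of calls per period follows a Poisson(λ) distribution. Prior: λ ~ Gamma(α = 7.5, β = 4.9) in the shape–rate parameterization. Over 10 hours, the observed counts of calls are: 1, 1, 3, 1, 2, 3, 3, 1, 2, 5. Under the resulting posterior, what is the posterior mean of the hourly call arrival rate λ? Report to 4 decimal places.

1.9799

With a Gamma(shape α, rate β) prior, the Poisson likelihood is conjugate: the posterior is Gamma(α + ΣXᵢ, β + n).
Sum of counts S = 22 over n = 10 hours.
Posterior: Gamma(α+S, β+n) = Gamma(7.5+22, 4.9+10) = Gamma(29.5, 14.9).
Posterior mean = α/β = 29.5/14.9 = 1.9799.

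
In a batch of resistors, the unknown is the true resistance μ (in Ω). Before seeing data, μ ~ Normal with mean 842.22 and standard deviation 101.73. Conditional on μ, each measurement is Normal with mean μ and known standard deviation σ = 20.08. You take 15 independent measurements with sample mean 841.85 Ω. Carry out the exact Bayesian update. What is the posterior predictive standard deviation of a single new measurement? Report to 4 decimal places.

20.7369

For Normal data with known variance σ², a Normal(μ₀, σ₀²) prior on μ is conjugate. Posterior precision = 1/σ₀² + n/σ²; posterior mean is the precision-weighted average of μ₀ and x̄.
σ₀² = 101.73² = 10348.9929, σ² = 20.08² = 403.2064; σ² + n·σ₀² = 403.2064 + 15·10348.9929 = 155638.0999.
Posterior precision = 1/σ₀² + n/σ² = 1/10348.9929 + 15/403.2064 = (σ² + n·σ₀²)/(σ₀²σ²) = 155638.0999/(10348.9929·403.2064); posterior variance σₙ² = σ₀²σ²/(σ² + n·σ₀²) = 10348.9929·403.2064/155638.0999 = 26.810788.
Predictive variance for one new observation = σₙ² + σ² = 10348.9929·403.2064/155638.0999 + 403.2064 = σ²·(σ₀² + 155638.0999)/155638.0999 = 403.2064·165987.0928/155638.0999 = 430.017188; SD = √(403.2064·165987.0928/155638.0999) = 20.7369.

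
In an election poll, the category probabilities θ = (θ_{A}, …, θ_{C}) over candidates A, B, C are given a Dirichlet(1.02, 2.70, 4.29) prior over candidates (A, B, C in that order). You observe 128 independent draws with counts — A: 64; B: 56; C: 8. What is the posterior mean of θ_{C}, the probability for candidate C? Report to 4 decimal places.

The Dirichlet prior is conjugate to the Multinomial likelihood: each posterior αⱼ = prior αⱼ + observed count nⱼ.
Posterior concentration: (65.02, 58.70, 12.29), total = 136.01.
E[θ_{C}|data] = α_{C}/Σα = 12.29/136.01 = 0.0904.

0.0904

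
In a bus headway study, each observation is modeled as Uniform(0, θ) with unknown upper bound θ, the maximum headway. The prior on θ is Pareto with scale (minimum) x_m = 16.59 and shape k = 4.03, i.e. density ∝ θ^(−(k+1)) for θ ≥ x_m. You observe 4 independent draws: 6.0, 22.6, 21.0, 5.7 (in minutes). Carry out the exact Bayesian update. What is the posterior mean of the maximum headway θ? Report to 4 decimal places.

25.8148

A Pareto(scale x_m, shape k) prior on the upper bound θ of Uniform(0, θ) is conjugate: posterior is Pareto(max(x_m, max xᵢ), k + n).
Sample maximum = 22.6; prior scale x_m = 16.59 → posterior scale = max = 22.60.
Posterior shape = 4.03 + 4 = 8.03.
E[θ|data] = k·x_m/(k−1) = 8.03·22.60/7.03 = 25.8148.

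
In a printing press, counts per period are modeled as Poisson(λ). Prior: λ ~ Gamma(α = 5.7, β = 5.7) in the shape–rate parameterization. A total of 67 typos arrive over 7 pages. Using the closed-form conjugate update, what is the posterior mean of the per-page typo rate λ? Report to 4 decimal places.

With a Gamma(shape α, rate β) prior, the Poisson likelihood is conjugate: the posterior is Gamma(α + ΣXᵢ, β + n).
Posterior: Gamma(α+S, β+n) = Gamma(5.7+67, 5.7+7) = Gamma(72.7, 12.7).
Posterior mean = α/β = 72.7/12.7 = 5.7244.

5.7244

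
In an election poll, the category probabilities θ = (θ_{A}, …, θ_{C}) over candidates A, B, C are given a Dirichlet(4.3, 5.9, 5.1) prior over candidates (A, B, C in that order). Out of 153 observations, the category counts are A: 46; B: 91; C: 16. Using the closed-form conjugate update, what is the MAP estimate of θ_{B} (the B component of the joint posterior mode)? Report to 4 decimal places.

0.5802

The Dirichlet prior is conjugate to the Multinomial likelihood: each posterior αⱼ = prior αⱼ + observed count nⱼ.
Posterior concentration: (50.3, 96.9, 21.1), total = 168.3.
Joint mode component: (α_{B}−1)/(Σα−K) = 95.9/165.3 = 0.5802.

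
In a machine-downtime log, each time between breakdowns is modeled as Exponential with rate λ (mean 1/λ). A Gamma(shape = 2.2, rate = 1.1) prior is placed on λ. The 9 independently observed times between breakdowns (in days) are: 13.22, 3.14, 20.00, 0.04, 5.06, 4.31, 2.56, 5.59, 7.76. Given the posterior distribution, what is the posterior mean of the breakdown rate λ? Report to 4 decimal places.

0.1784

With a Gamma(shape α, rate β) prior on the exponential rate λ, the posterior after n observations with total T = Σxᵢ is Gamma(α+n, β+T).
Sum of observations T = 61.68 days; n = 9.
Posterior: Gamma(2.2+9, 1.1+61.68) = Gamma(11.2, 62.78).
Posterior mean of λ = α/β = 11.2/62.78 = 0.1784.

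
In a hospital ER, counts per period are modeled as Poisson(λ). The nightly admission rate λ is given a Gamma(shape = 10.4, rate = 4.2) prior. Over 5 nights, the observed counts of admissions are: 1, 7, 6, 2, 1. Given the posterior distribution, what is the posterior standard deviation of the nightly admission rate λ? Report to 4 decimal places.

0.5690

With a Gamma(shape α, rate β) prior, the Poisson likelihood is conjugate: the posterior is Gamma(α + ΣXᵢ, β + n).
Sum of counts S = 17 over n = 5 nights.
Posterior: Gamma(α+S, β+n) = Gamma(10.4+17, 4.2+5) = Gamma(27.4, 9.2).
SD = √α/β = √27.4/9.2 = 0.5690.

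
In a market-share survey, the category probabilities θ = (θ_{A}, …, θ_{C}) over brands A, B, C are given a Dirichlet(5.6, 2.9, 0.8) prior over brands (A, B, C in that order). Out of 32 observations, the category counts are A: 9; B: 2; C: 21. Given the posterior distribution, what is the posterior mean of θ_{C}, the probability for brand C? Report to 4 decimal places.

0.5278

The Dirichlet prior is conjugate to the Multinomial likelihood: each posterior αⱼ = prior αⱼ + observed count nⱼ.
Posterior concentration: (14.6, 4.9, 21.8), total = 41.3.
E[θ_{C}|data] = α_{C}/Σα = 21.8/41.3 = 0.5278.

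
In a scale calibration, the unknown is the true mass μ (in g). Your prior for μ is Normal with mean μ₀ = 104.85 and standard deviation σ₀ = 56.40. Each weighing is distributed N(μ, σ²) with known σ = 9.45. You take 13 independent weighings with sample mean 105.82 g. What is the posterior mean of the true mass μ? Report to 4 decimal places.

For Normal data with known variance σ², a Normal(μ₀, σ₀²) prior on μ is conjugate. Posterior precision = 1/σ₀² + n/σ²; posterior mean is the precision-weighted average of μ₀ and x̄.
n·x̄ = 13·105.82 = 1375.66.
σ₀² = 56.40² = 3180.96, σ² = 9.45² = 89.3025; σ² + n·σ₀² = 89.3025 + 13·3180.96 = 41441.7825.
Posterior mean = (μ₀/σ₀² + n·x̄/σ²)/(1/σ₀² + n/σ²) = (σ²·μ₀ + σ₀²·n·x̄)/(σ² + n·σ₀²) = (89.3025·104.85 + 3180.96·1375.66)/41441.7825 = 4385282.800725/41441.7825 = 105.8179.

105.8179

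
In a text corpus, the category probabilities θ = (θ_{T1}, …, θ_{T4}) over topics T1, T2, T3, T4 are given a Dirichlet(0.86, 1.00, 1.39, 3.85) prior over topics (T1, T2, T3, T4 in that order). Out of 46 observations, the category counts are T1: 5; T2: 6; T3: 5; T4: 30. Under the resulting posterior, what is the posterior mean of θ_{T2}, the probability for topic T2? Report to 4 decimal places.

The Dirichlet prior is conjugate to the Multinomial likelihood: each posterior αⱼ = prior αⱼ + observed count nⱼ.
Posterior concentration: (5.86, 7.00, 6.39, 33.85), total = 53.10.
E[θ_{T2}|data] = α_{T2}/Σα = 7.00/53.10 = 0.1318.

0.1318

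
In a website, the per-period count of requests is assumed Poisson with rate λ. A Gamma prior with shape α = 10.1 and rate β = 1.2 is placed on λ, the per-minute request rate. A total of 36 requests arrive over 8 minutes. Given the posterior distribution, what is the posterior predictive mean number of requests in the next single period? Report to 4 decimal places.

5.0109

With a Gamma(shape α, rate β) prior, the Poisson likelihood is conjugate: the posterior is Gamma(α + ΣXᵢ, β + n).
Posterior: Gamma(α+S, β+n) = Gamma(10.1+36, 1.2+8) = Gamma(46.1, 9.2).
The predictive distribution for one future period is NegBinom with mean α/β = 5.0109.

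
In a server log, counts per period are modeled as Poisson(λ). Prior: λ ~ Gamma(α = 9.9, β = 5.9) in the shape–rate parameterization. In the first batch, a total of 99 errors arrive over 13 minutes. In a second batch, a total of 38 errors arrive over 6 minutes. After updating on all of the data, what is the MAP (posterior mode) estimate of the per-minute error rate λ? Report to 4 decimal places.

With a Gamma(shape α, rate β) prior, the Poisson likelihood is conjugate: the posterior is Gamma(α + ΣXᵢ, β + n).
After batch 1: Gamma(α+S, β+n) = Gamma(9.9+99, 5.9+13) = Gamma(108.9, 18.9).
After batch 2: Gamma(α+S, β+n) = Gamma(108.9+38, 18.9+6) = Gamma(146.9, 24.9).
Mode of Gamma(α,β) for α≥1 is (α−1)/β = 145.9/24.9 = 5.8594.

5.8594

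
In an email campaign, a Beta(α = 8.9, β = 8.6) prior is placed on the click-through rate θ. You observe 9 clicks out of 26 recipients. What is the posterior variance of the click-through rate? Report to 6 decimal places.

The Beta prior is conjugate to a Binomial/Bernoulli likelihood; the update adds successes to α and failures to β.
Posterior: Beta(α+k, β+n−k) = Beta(8.9+9, 8.6+17) = Beta(17.9, 25.6).
Var = αβ/((α+β)²(α+β+1)) = 17.9·25.6/(43.5²·44.5) = 0.005442.

0.005442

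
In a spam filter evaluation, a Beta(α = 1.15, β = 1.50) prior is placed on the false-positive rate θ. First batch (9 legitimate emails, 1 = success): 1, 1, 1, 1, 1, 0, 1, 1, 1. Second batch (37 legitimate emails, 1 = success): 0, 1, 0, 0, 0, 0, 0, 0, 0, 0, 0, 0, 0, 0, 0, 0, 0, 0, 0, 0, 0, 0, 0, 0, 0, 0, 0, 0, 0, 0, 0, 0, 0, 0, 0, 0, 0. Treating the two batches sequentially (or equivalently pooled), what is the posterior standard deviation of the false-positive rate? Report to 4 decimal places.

0.0577

The Beta prior is conjugate to a Binomial/Bernoulli likelihood; the update adds successes to α and failures to β.
After batch 1: Beta(1.15+8, 1.50+1) = Beta(9.15, 2.50).
After batch 2: Beta(9.15+1, 2.50+36) = Beta(10.15, 38.50).
Var = αβ/((α+β)²(α+β+1)) = 10.15·38.50/(48.65²·49.65) = 0.00332538; SD = √0.00332538 = 0.0577.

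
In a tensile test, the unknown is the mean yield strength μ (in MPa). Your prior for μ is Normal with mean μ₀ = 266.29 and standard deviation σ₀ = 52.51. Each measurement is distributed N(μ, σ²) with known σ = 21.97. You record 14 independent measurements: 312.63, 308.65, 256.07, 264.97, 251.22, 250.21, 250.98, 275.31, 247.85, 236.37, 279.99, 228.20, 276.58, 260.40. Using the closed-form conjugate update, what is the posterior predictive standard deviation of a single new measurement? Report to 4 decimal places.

For Normal data with known variance σ², a Normal(μ₀, σ₀²) prior on μ is conjugate. Posterior precision = 1/σ₀² + n/σ²; posterior mean is the precision-weighted average of μ₀ and x̄.
σ₀² = 52.51² = 2757.3001, σ² = 21.97² = 482.6809; σ² + n·σ₀² = 482.6809 + 14·2757.3001 = 39084.8823.
Posterior precision = 1/σ₀² + n/σ² = 1/2757.3001 + 14/482.6809 = (σ² + n·σ₀²)/(σ₀²σ²) = 39084.8823/(2757.3001·482.6809); posterior variance σₙ² = σ₀²σ²/(σ² + n·σ₀²) = 2757.3001·482.6809/39084.8823 = 34.051429.
Predictive variance for one new observation = σₙ² + σ² = 2757.3001·482.6809/39084.8823 + 482.6809 = σ²·(σ₀² + 39084.8823)/39084.8823 = 482.6809·41842.1824/39084.8823 = 516.732329; SD = √(482.6809·41842.1824/39084.8823) = 22.7317.

22.7317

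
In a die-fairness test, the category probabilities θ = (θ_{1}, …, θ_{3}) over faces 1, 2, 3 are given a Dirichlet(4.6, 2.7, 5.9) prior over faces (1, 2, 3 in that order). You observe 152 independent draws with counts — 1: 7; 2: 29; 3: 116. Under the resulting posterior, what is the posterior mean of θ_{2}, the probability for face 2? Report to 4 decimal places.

0.1919

The Dirichlet prior is conjugate to the Multinomial likelihood: each posterior αⱼ = prior αⱼ + observed count nⱼ.
Posterior concentration: (11.6, 31.7, 121.9), total = 165.2.
E[θ_{2}|data] = α_{2}/Σα = 31.7/165.2 = 0.1919.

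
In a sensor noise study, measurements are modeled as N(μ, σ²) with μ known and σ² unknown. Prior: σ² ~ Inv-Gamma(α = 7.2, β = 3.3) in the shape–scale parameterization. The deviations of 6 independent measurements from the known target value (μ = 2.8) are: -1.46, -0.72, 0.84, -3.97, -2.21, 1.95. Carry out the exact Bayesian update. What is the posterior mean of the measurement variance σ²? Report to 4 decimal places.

1.8697

With known mean μ and an Inverse-Gamma(α, β) prior on σ², the Normal likelihood is conjugate: posterior is Inv-Gamma(α + n/2, β + Σ(xᵢ−μ)²/2).
Σ(xᵢ−μ)² = (-1.46)² + (-0.72)² + (0.84)² + (-3.97)² + (-2.21)² + (1.95)² = 27.8031.
Posterior: Inv-Gamma(7.2 + 6/2, 3.3 + 27.8031/2) = Inv-Gamma(10.20, 17.20155).
E[σ²|data] = β/(α−1) = 17.20155/9.20 = 1.8697.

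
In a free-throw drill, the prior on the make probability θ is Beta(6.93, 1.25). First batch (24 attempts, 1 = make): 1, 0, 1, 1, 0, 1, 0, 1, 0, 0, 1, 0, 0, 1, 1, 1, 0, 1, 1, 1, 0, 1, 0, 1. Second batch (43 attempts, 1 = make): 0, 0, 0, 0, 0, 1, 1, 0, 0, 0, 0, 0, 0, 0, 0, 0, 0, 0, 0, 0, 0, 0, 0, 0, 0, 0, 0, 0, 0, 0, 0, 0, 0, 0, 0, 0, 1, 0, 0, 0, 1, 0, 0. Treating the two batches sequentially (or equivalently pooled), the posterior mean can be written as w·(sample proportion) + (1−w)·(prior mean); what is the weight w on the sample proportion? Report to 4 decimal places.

0.8912

The Beta prior is conjugate to a Binomial/Bernoulli likelihood; the update adds successes to α and failures to β.
Total number of attempts: n = 24 + 43 = 67.
Posterior mean = (α₀+k)/(α₀+β₀+n) = [n/(α₀+β₀+n)]·(k/n) + [(α₀+β₀)/(α₀+β₀+n)]·α₀/(α₀+β₀), so only n and the prior enter the weight.
The weight on the data is w = n/(α₀+β₀+n) = 67/(6.93+1.25+67) = 67/75.18 = 0.8912.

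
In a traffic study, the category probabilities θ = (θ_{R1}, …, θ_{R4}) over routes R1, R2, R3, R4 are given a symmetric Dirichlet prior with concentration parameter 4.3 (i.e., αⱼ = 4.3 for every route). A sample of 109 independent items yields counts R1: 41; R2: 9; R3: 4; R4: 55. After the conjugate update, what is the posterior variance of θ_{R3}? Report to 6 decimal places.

0.000483

The Dirichlet prior is conjugate to the Multinomial likelihood: each posterior αⱼ = prior αⱼ + observed count nⱼ.
Posterior concentration: (45.3, 13.3, 8.3, 59.3), total = 126.2.
Var[θ_j] = α_j(Σα−α_j)/((Σα)²(Σα+1)) = 8.3·117.9/(126.2²·127.2) = 0.000483.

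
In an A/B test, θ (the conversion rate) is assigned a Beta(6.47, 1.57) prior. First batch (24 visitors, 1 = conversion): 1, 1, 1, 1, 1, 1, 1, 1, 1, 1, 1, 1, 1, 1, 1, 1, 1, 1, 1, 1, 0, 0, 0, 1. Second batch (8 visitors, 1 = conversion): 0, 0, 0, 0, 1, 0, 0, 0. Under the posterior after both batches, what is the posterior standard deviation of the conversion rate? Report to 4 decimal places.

0.0708

The Beta prior is conjugate to a Binomial/Bernoulli likelihood; the update adds successes to α and failures to β.
After batch 1: Beta(6.47+21, 1.57+3) = Beta(27.47, 4.57).
After batch 2: Beta(27.47+1, 4.57+7) = Beta(28.47, 11.57).
Var = αβ/((α+β)²(α+β+1)) = 28.47·11.57/(40.04²·41.04) = 0.00500640; SD = √0.00500640 = 0.0708.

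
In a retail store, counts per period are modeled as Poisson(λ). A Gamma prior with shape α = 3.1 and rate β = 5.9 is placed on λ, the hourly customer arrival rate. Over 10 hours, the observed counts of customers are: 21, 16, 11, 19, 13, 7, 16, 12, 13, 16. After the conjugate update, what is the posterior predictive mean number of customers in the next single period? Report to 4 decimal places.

With a Gamma(shape α, rate β) prior, the Poisson likelihood is conjugate: the posterior is Gamma(α + ΣXᵢ, β + n).
Sum of counts S = 144 over n = 10 hours.
Posterior: Gamma(α+S, β+n) = Gamma(3.1+144, 5.9+10) = Gamma(147.1, 15.9).
The predictive distribution for one future period is NegBinom with mean α/β = 9.2516.

9.2516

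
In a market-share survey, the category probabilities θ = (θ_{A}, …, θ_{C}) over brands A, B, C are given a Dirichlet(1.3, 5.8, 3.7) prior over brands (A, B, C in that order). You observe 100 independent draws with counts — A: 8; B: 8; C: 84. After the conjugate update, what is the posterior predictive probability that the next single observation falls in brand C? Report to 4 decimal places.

0.7915

The Dirichlet prior is conjugate to the Multinomial likelihood: each posterior αⱼ = prior αⱼ + observed count nⱼ.
Posterior concentration: (9.3, 13.8, 87.7), total = 110.8.
P(next = C | data) = α_{C}/Σα = 0.7915.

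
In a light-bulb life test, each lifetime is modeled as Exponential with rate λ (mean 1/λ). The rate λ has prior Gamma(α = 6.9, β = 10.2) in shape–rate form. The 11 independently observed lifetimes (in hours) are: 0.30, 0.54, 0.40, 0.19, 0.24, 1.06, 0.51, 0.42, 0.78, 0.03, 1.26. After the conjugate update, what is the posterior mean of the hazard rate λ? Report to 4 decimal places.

1.1237

With a Gamma(shape α, rate β) prior on the exponential rate λ, the posterior after n observations with total T = Σxᵢ is Gamma(α+n, β+T).
Sum of observations T = 5.73 hours; n = 11.
Posterior: Gamma(6.9+11, 10.2+5.73) = Gamma(17.9, 15.93).
Posterior mean of λ = α/β = 17.9/15.93 = 1.1237.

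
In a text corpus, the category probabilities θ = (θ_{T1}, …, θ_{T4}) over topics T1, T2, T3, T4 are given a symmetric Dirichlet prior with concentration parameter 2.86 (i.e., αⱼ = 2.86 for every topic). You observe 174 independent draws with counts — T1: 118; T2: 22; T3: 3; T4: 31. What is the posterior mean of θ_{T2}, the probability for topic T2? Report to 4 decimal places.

The Dirichlet prior is conjugate to the Multinomial likelihood: each posterior αⱼ = prior αⱼ + observed count nⱼ.
Posterior concentration: (120.86, 24.86, 5.86, 33.86), total = 185.44.
E[θ_{T2}|data] = α_{T2}/Σα = 24.86/185.44 = 0.1341.

0.1341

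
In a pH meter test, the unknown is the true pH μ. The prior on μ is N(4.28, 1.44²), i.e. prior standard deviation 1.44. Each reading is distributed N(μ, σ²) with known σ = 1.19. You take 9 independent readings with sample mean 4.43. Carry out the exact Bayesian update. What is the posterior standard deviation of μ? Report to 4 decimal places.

For Normal data with known variance σ², a Normal(μ₀, σ₀²) prior on μ is conjugate. Posterior precision = 1/σ₀² + n/σ²; posterior mean is the precision-weighted average of μ₀ and x̄.
σ₀² = 1.44² = 2.0736, σ² = 1.19² = 1.4161; σ² + n·σ₀² = 1.4161 + 9·2.0736 = 20.0785.
Posterior precision = 1/σ₀² + n/σ² = 1/2.0736 + 9/1.4161 = (σ² + n·σ₀²)/(σ₀²σ²) = 20.0785/(2.0736·1.4161); posterior variance σₙ² = σ₀²σ²/(σ² + n·σ₀²) = 2.0736·1.4161/20.0785 = 0.146247.
Posterior SD = √σₙ² = √(2.0736·1.4161/20.0785) = 0.3824.

0.3824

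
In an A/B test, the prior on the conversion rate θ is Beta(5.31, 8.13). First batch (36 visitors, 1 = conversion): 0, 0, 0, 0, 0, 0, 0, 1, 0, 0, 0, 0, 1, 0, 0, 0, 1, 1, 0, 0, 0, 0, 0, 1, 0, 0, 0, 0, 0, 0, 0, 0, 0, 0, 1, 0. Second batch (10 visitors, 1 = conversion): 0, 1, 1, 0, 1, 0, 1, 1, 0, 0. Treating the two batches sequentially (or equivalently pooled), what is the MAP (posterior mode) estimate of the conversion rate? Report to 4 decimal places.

0.2665

The Beta prior is conjugate to a Binomial/Bernoulli likelihood; the update adds successes to α and failures to β.
After batch 1: Beta(5.31+6, 8.13+30) = Beta(11.31, 38.13).
After batch 2: Beta(11.31+5, 38.13+5) = Beta(16.31, 43.13).
Mode of Beta(a,b) for a,b>1 is (a−1)/(a+b−2) = 15.31/57.44 = 0.2665.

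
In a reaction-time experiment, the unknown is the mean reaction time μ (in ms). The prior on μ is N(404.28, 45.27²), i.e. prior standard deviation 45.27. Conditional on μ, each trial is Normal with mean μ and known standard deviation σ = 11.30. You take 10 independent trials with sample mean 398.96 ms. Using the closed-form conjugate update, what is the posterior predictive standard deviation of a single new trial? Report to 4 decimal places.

For Normal data with known variance σ², a Normal(μ₀, σ₀²) prior on μ is conjugate. Posterior precision = 1/σ₀² + n/σ²; posterior mean is the precision-weighted average of μ₀ and x̄.
σ₀² = 45.27² = 2049.3729, σ² = 11.30² = 127.69; σ² + n·σ₀² = 127.69 + 10·2049.3729 = 20621.419.
Posterior precision = 1/σ₀² + n/σ² = 1/2049.3729 + 10/127.69 = (σ² + n·σ₀²)/(σ₀²σ²) = 20621.419/(2049.3729·127.69); posterior variance σₙ² = σ₀²σ²/(σ² + n·σ₀²) = 2049.3729·127.69/20621.419 = 12.689933.
Predictive variance for one new observation = σₙ² + σ² = 2049.3729·127.69/20621.419 + 127.69 = σ²·(σ₀² + 20621.419)/20621.419 = 127.69·22670.7919/20621.419 = 140.379933; SD = √(127.69·22670.7919/20621.419) = 11.8482.

11.8482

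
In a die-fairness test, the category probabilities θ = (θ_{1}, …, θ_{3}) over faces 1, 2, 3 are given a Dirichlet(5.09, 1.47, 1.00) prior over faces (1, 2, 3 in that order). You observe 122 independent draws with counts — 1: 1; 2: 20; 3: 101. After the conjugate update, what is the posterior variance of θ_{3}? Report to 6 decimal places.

0.001283

The Dirichlet prior is conjugate to the Multinomial likelihood: each posterior αⱼ = prior αⱼ + observed count nⱼ.
Posterior concentration: (6.09, 21.47, 102.00), total = 129.56.
Var[θ_j] = α_j(Σα−α_j)/((Σα)²(Σα+1)) = 102.00·27.56/(129.56²·130.56) = 0.001283.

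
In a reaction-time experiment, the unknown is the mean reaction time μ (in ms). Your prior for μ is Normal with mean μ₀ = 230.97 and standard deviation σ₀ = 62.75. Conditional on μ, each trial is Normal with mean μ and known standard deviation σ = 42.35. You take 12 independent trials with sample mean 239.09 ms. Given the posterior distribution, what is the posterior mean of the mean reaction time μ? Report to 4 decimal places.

For Normal data with known variance σ², a Normal(μ₀, σ₀²) prior on μ is conjugate. Posterior precision = 1/σ₀² + n/σ²; posterior mean is the precision-weighted average of μ₀ and x̄.
n·x̄ = 12·239.09 = 2869.08.
σ₀² = 62.75² = 3937.5625, σ² = 42.35² = 1793.5225; σ² + n·σ₀² = 1793.5225 + 12·3937.5625 = 49044.2725.
Posterior mean = (μ₀/σ₀² + n·x̄/σ²)/(1/σ₀² + n/σ²) = (σ²·μ₀ + σ₀²·n·x̄)/(σ² + n·σ₀²) = (1793.5225·230.97 + 3937.5625·2869.08)/49044.2725 = 11711431.709325/49044.2725 = 238.7931.

238.7931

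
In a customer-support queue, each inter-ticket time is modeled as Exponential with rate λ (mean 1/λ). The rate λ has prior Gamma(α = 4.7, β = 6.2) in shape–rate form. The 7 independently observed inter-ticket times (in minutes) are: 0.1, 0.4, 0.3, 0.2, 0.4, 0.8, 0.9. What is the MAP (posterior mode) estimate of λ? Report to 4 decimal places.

1.1505

With a Gamma(shape α, rate β) prior on the exponential rate λ, the posterior after n observations with total T = Σxᵢ is Gamma(α+n, β+T).
Sum of observations T = 3.1 minutes; n = 7.
Posterior: Gamma(4.7+7, 6.2+3.1) = Gamma(11.7, 9.3).
Mode = (α−1)/β = 1.1505.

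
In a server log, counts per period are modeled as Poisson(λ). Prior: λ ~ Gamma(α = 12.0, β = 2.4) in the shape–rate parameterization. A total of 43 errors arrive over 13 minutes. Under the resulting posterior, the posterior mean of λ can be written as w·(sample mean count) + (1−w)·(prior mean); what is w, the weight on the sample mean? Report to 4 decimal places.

0.8442

With a Gamma(shape α, rate β) prior, the Poisson likelihood is conjugate: the posterior is Gamma(α + ΣXᵢ, β + n).
Posterior mean = (α₀+S)/(β₀+n) = [n/(β₀+n)]·(S/n) + [β₀/(β₀+n)]·(α₀/β₀), so only n and β₀ enter the weight.
Weight on data w = n/(β₀+n) = 13/(2.4+13) = 13/15.4 = 0.8442.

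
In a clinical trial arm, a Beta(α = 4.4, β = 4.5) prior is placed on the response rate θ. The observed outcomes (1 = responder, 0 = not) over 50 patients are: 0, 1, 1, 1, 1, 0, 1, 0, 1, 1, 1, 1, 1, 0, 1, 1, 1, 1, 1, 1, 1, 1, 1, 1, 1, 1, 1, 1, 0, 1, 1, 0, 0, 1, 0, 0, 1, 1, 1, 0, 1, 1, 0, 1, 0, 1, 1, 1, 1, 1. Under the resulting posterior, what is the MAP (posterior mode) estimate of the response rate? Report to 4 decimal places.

0.7276

The Beta prior is conjugate to a Binomial/Bernoulli likelihood; the update adds successes to α and failures to β.
Posterior: Beta(α+k, β+n−k) = Beta(4.4+38, 4.5+12) = Beta(42.4, 16.5).
Mode of Beta(a,b) for a,b>1 is (a−1)/(a+b−2) = 41.4/56.9 = 0.7276.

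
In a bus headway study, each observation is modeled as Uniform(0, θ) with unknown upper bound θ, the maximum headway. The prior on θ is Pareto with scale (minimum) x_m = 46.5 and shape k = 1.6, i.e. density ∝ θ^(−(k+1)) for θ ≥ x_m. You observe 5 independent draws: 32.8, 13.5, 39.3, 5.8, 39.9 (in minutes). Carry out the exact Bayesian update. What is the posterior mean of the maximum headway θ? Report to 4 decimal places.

54.8036

A Pareto(scale x_m, shape k) prior on the upper bound θ of Uniform(0, θ) is conjugate: posterior is Pareto(max(x_m, max xᵢ), k + n).
Sample maximum = 39.9; prior scale x_m = 46.5 → posterior scale = max = 46.5.
Posterior shape = 1.6 + 5 = 6.6.
E[θ|data] = k·x_m/(k−1) = 6.6·46.5/5.6 = 54.8036.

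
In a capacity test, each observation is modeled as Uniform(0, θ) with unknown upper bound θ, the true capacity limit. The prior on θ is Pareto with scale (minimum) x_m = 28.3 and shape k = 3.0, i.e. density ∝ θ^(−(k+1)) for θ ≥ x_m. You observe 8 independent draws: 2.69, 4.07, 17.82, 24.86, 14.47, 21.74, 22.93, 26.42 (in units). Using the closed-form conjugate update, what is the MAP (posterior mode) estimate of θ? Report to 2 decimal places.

28.30

A Pareto(scale x_m, shape k) prior on the upper bound θ of Uniform(0, θ) is conjugate: posterior is Pareto(max(x_m, max xᵢ), k + n).
Sample maximum = 26.42; prior scale x_m = 28.3 → posterior scale = max = 28.30.
Posterior shape = 3.0 + 8 = 11.0.
The Pareto density is decreasing on [x_m, ∞), so the mode is x_m = 28.30.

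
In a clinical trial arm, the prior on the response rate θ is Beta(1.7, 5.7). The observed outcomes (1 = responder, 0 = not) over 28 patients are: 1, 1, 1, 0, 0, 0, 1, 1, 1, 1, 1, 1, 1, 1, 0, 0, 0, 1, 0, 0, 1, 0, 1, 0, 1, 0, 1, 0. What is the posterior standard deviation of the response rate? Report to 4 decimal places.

The Beta prior is conjugate to a Binomial/Bernoulli likelihood; the update adds successes to α and failures to β.
Posterior: Beta(α+k, β+n−k) = Beta(1.7+16, 5.7+12) = Beta(17.7, 17.7).
Var = αβ/((α+β)²(α+β+1)) = 17.7·17.7/(35.4²·36.4) = 0.00686813; SD = √0.00686813 = 0.0829.

0.0829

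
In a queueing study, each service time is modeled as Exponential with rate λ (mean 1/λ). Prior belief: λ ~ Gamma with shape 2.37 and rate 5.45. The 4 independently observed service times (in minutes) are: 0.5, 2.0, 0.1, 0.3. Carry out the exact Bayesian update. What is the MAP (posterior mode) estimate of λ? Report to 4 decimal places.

0.6431

With a Gamma(shape α, rate β) prior on the exponential rate λ, the posterior after n observations with total T = Σxᵢ is Gamma(α+n, β+T).
Sum of observations T = 2.9 minutes; n = 4.
Posterior: Gamma(2.37+4, 5.45+2.9) = Gamma(6.37, 8.35).
Mode = (α−1)/β = 0.6431.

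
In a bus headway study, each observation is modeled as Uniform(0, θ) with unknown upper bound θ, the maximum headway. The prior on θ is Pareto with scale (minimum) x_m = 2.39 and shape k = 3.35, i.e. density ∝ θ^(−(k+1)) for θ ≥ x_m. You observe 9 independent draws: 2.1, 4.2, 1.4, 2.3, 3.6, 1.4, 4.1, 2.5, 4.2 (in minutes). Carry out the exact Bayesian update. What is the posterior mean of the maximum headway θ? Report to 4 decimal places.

4.5700

A Pareto(scale x_m, shape k) prior on the upper bound θ of Uniform(0, θ) is conjugate: posterior is Pareto(max(x_m, max xᵢ), k + n).
Sample maximum = 4.2; prior scale x_m = 2.39 → posterior scale = max = 4.20.
Posterior shape = 3.35 + 9 = 12.35.
E[θ|data] = k·x_m/(k−1) = 12.35·4.20/11.35 = 4.5700.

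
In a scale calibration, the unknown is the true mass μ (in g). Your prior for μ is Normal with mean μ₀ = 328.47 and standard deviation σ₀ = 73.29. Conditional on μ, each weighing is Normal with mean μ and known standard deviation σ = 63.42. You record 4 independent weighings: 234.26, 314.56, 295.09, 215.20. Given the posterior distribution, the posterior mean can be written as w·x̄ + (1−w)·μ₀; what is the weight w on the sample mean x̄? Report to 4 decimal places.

0.8423

For Normal data with known variance σ², a Normal(μ₀, σ₀²) prior on μ is conjugate. Posterior precision = 1/σ₀² + n/σ²; posterior mean is the precision-weighted average of μ₀ and x̄.
σ₀² = 73.29² = 5371.4241, σ² = 63.42² = 4022.0964. Prior precision 1/σ₀² = 1/5371.4241; data precision n/σ² = 4/4022.0964.
w = (n/σ²)/(1/σ₀² + n/σ²) = n·σ₀²/(σ² + n·σ₀²) = 4·5371.4241/(4022.0964 + 4·5371.4241) = 21485.6964/25507.7928 = 0.8423.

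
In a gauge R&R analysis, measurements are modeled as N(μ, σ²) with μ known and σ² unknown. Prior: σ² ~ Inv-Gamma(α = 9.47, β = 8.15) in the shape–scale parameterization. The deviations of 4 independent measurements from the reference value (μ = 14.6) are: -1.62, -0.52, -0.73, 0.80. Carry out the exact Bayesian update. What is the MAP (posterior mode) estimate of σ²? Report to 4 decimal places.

With known mean μ and an Inverse-Gamma(α, β) prior on σ², the Normal likelihood is conjugate: posterior is Inv-Gamma(α + n/2, β + Σ(xᵢ−μ)²/2).
Σ(xᵢ−μ)² = (-1.62)² + (-0.52)² + (-0.73)² + (0.80)² = 4.0677.
Posterior: Inv-Gamma(9.47 + 4/2, 8.15 + 4.0677/2) = Inv-Gamma(11.47, 10.18385).
Mode = β/(α+1) = 10.18385/12.47 = 0.8167.

0.8167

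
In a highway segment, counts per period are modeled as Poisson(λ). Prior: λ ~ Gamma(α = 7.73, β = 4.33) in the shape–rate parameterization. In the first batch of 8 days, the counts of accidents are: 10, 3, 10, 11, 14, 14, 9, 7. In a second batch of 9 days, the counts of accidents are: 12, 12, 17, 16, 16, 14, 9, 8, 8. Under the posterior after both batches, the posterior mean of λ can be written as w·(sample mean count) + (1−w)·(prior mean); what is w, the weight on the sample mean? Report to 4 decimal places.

With a Gamma(shape α, rate β) prior, the Poisson likelihood is conjugate: the posterior is Gamma(α + ΣXᵢ, β + n).
Total number of days: n = 8 + 9 = 17.
Posterior mean = (α₀+S)/(β₀+n) = [n/(β₀+n)]·(S/n) + [β₀/(β₀+n)]·(α₀/β₀), so only n and β₀ enter the weight.
Weight on data w = n/(β₀+n) = 17/(4.33+17) = 17/21.33 = 0.7970.

0.7970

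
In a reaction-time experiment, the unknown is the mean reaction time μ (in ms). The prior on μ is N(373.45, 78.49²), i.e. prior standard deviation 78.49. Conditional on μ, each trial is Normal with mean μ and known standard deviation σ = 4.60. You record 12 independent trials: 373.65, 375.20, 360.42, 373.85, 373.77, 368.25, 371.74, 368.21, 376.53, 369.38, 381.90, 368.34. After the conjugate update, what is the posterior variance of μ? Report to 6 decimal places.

1.762829

For Normal data with known variance σ², a Normal(μ₀, σ₀²) prior on μ is conjugate. Posterior precision = 1/σ₀² + n/σ²; posterior mean is the precision-weighted average of μ₀ and x̄.
σ₀² = 78.49² = 6160.6801, σ² = 4.60² = 21.16; σ² + n·σ₀² = 21.16 + 12·6160.6801 = 73949.3212.
Posterior precision = 1/σ₀² + n/σ² = 1/6160.6801 + 12/21.16 = (σ² + n·σ₀²)/(σ₀²σ²) = 73949.3212/(6160.6801·21.16); posterior variance σₙ² = σ₀²σ²/(σ² + n·σ₀²) = 6160.6801·21.16/73949.3212 = 1.762829.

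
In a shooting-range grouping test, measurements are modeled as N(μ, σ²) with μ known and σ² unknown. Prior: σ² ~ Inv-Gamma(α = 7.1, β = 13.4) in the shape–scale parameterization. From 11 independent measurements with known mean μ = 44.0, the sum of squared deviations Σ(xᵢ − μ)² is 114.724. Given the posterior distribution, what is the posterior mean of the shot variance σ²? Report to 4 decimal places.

6.1002

With known mean μ and an Inverse-Gamma(α, β) prior on σ², the Normal likelihood is conjugate: posterior is Inv-Gamma(α + n/2, β + Σ(xᵢ−μ)²/2).
Posterior: Inv-Gamma(7.1 + 11/2, 13.4 + 114.724/2) = Inv-Gamma(12.60, 70.7620).
E[σ²|data] = β/(α−1) = 70.7620/11.60 = 6.1002.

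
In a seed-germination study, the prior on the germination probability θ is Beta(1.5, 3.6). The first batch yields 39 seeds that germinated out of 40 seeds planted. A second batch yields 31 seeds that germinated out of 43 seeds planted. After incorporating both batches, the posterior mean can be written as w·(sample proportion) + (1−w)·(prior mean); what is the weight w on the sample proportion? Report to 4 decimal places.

0.9421

The Beta prior is conjugate to a Binomial/Bernoulli likelihood; the update adds successes to α and failures to β.
Total number of seeds planted: n = 40 + 43 = 83.
Posterior mean = (α₀+k)/(α₀+β₀+n) = [n/(α₀+β₀+n)]·(k/n) + [(α₀+β₀)/(α₀+β₀+n)]·α₀/(α₀+β₀), so only n and the prior enter the weight.
The weight on the data is w = n/(α₀+β₀+n) = 83/(1.5+3.6+83) = 83/88.1 = 0.9421.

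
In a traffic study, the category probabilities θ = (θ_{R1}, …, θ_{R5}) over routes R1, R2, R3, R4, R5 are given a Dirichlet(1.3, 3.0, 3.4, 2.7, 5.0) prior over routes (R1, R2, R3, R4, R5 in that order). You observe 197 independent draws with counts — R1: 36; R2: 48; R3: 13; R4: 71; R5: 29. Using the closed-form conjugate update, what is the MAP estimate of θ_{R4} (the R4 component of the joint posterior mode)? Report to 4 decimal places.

The Dirichlet prior is conjugate to the Multinomial likelihood: each posterior αⱼ = prior αⱼ + observed count nⱼ.
Posterior concentration: (37.3, 51.0, 16.4, 73.7, 34.0), total = 212.4.
Joint mode component: (α_{R4}−1)/(Σα−K) = 72.7/207.4 = 0.3505.

0.3505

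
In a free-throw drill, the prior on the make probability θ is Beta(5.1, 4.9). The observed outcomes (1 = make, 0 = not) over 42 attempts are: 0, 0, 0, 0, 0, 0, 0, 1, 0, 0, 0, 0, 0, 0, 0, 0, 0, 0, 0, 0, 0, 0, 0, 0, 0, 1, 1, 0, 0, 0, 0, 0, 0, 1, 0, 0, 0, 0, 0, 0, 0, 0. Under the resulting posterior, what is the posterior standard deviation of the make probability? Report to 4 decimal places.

The Beta prior is conjugate to a Binomial/Bernoulli likelihood; the update adds successes to α and failures to β.
Posterior: Beta(α+k, β+n−k) = Beta(5.1+4, 4.9+38) = Beta(9.1, 42.9).
Var = αβ/((α+β)²(α+β+1)) = 9.1·42.9/(52.0²·53.0) = 0.00272406; SD = √0.00272406 = 0.0522.

0.0522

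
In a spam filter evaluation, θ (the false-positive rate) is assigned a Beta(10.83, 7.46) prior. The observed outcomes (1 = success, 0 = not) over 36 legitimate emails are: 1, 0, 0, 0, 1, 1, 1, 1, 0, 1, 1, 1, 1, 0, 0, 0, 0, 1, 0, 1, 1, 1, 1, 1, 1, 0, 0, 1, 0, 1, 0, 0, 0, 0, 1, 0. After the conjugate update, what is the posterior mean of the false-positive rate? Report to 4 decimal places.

0.5495

The Beta prior is conjugate to a Binomial/Bernoulli likelihood; the update adds successes to α and failures to β.
Posterior: Beta(α+k, β+n−k) = Beta(10.83+19, 7.46+17) = Beta(29.83, 24.46).
Posterior mean = α/(α+β) = 29.83/54.29 = 0.5495.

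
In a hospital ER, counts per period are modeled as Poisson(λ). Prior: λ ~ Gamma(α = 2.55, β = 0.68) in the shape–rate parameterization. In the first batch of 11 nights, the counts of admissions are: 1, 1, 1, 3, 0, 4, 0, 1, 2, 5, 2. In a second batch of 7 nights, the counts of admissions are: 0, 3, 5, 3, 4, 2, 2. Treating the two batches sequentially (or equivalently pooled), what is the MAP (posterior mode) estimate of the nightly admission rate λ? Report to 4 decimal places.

2.1708

With a Gamma(shape α, rate β) prior, the Poisson likelihood is conjugate: the posterior is Gamma(α + ΣXᵢ, β + n).
Batch 1: sum of counts S = 20 over n = 11 nights.
After batch 1: Gamma(α+S, β+n) = Gamma(2.55+20, 0.68+11) = Gamma(22.55, 11.68).
Batch 2: sum of counts S = 19 over n = 7 nights.
After batch 2: Gamma(α+S, β+n) = Gamma(22.55+19, 11.68+7) = Gamma(41.55, 18.68).
Mode of Gamma(α,β) for α≥1 is (α−1)/β = 40.55/18.68 = 2.1708.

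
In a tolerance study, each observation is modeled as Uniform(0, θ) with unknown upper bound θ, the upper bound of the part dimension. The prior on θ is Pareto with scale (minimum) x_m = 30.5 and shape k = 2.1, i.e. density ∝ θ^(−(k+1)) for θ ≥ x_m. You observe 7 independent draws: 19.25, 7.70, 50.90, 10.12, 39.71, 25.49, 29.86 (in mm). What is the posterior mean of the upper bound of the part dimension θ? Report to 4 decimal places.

A Pareto(scale x_m, shape k) prior on the upper bound θ of Uniform(0, θ) is conjugate: posterior is Pareto(max(x_m, max xᵢ), k + n).
Sample maximum = 50.90; prior scale x_m = 30.5 → posterior scale = max = 50.90.
Posterior shape = 2.1 + 7 = 9.1.
E[θ|data] = k·x_m/(k−1) = 9.1·50.90/8.1 = 57.1840.

57.1840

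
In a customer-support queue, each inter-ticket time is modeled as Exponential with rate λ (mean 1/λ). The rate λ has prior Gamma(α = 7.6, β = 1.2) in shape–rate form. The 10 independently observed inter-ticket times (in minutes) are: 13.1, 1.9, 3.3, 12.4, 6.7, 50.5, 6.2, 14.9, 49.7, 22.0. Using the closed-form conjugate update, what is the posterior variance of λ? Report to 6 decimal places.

0.000532

With a Gamma(shape α, rate β) prior on the exponential rate λ, the posterior after n observations with total T = Σxᵢ is Gamma(α+n, β+T).
Sum of observations T = 180.7 minutes; n = 10.
Posterior: Gamma(7.6+10, 1.2+180.7) = Gamma(17.6, 181.9).
Var = α/β² = 0.000532.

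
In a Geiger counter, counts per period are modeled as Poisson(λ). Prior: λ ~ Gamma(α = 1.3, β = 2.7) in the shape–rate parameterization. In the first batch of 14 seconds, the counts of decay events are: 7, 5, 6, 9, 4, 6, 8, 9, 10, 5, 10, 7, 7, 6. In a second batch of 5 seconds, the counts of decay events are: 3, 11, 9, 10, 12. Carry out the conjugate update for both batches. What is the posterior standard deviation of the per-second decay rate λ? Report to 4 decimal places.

0.5555

With a Gamma(shape α, rate β) prior, the Poisson likelihood is conjugate: the posterior is Gamma(α + ΣXᵢ, β + n).
Batch 1: sum of counts S = 99 over n = 14 seconds.
After batch 1: Gamma(α+S, β+n) = Gamma(1.3+99, 2.7+14) = Gamma(100.3, 16.7).
Batch 2: sum of counts S = 45 over n = 5 seconds.
After batch 2: Gamma(α+S, β+n) = Gamma(100.3+45, 16.7+5) = Gamma(145.3, 21.7).
SD = √α/β = √145.3/21.7 = 0.5555.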